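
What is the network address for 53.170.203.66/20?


IP:   00110101.10101010.11001011.01000010
Mask: 11111111.11111111.11110000.00000000
AND operation:
Net:  00110101.10101010.11000000.00000000
Network: 53.170.192.0/20


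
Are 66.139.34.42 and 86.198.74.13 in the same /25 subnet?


Mask: 255.255.255.128
66.139.34.42 AND mask = 66.139.34.0
86.198.74.13 AND mask = 86.198.74.0
No, different subnets (66.139.34.0 vs 86.198.74.0)


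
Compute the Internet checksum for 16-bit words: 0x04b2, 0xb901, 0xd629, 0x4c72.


Sum all words (with carry folding):
+ 0x04b2 = 0x04b2
+ 0xb901 = 0xbdb3
+ 0xd629 = 0x93dd
+ 0x4c72 = 0xe04f
One's complement: ~0xe04f
Checksum = 0x1fb0


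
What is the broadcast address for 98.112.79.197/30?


Network: 98.112.79.196/30
Host bits = 2
Set all host bits to 1:
Broadcast: 98.112.79.199


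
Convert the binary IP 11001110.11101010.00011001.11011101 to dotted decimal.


11001110 = 206
11101010 = 234
00011001 = 25
11011101 = 221
IP: 206.234.25.221


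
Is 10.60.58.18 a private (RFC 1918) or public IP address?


RFC 1918 private ranges:
  10.0.0.0/8 (10.0.0.0 - 10.255.255.255)
  172.16.0.0/12 (172.16.0.0 - 172.31.255.255)
  192.168.0.0/16 (192.168.0.0 - 192.168.255.255)
Private (in 10.0.0.0/8)


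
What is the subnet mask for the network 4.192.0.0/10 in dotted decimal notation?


/10 means 10 network bits, 22 host bits
Binary: 11111111110000000000000000000000
Mask: 255.192.0.0


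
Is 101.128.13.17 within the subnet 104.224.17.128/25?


Subnet network: 104.224.17.128
Test IP AND mask: 101.128.13.0
No, 101.128.13.17 is not in 104.224.17.128/25


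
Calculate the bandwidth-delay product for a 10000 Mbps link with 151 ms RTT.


BDP = bandwidth * RTT
= 10000 Mbps * 151 ms
= 10000 * 1e6 * 151 / 1000 bits
= 1510000000 bits
= 188750000 bytes
= 184326.1719 KB
BDP = 1510000000 bits (188750000 bytes)


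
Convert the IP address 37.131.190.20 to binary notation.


37 = 00100101
131 = 10000011
190 = 10111110
20 = 00010100
Binary: 00100101.10000011.10111110.00010100


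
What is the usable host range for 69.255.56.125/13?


Network: 69.248.0.0
Broadcast: 69.255.255.255
First usable = network + 1
Last usable = broadcast - 1
Range: 69.248.0.1 to 69.255.255.254


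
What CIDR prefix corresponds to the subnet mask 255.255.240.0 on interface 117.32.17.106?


Binary: 11111111.11111111.11110000.00000000
Count leading 1s
Prefix: /20


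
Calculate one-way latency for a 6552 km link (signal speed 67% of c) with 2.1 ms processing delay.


Speed = 0.67 * 3e5 km/s = 201000 km/s
Propagation delay = 6552 / 201000 = 0.0326 s = 32.597 ms
Processing delay = 2.1 ms
Total one-way latency = 34.697 ms


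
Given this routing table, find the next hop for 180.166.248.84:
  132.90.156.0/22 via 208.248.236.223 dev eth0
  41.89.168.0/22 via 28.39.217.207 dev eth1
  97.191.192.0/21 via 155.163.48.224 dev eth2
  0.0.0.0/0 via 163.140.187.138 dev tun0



Longest prefix match for 180.166.248.84:
  /22 132.90.156.0: no
  /22 41.89.168.0: no
  /21 97.191.192.0: no
  /0 0.0.0.0: MATCH
Selected: next-hop 163.140.187.138 via tun0 (matched /0)


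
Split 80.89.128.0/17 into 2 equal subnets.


New prefix = 17 + 1 = 18
Each subnet has 16384 addresses
  80.89.128.0/18
  80.89.192.0/18
Subnets: 80.89.128.0/18, 80.89.192.0/18


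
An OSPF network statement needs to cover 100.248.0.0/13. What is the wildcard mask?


Subnet mask: 255.248.0.0
Wildcard = 255.255.255.255 - subnet mask
255 - 255 = 0
255 - 248 = 7
255 - 0 = 255
255 - 0 = 255
Wildcard: 0.7.255.255


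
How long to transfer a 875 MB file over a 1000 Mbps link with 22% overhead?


Effective throughput = 1000 * (1 - 22/100) = 780 Mbps
File size in Mb = 875 * 8 = 7000 Mb
Time = 7000 / 780
Time = 8.9744 seconds


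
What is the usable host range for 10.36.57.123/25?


Network: 10.36.57.0
Broadcast: 10.36.57.127
First usable = network + 1
Last usable = broadcast - 1
Range: 10.36.57.1 to 10.36.57.126


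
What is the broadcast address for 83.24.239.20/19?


Network: 83.24.224.0/19
Host bits = 13
Set all host bits to 1:
Broadcast: 83.24.255.255


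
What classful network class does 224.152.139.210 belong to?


First octet: 224
Binary: 11100000
1110xxxx -> Class D (224-239)
Class D (multicast), default mask N/A


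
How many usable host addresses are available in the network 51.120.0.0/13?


Host bits = 32 - 13 = 19
Total addresses = 2^19 = 524288
Usable = total - 2 (network and broadcast)
Usable hosts: 524286


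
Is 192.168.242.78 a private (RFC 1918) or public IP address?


RFC 1918 private ranges:
  10.0.0.0/8 (10.0.0.0 - 10.255.255.255)
  172.16.0.0/12 (172.16.0.0 - 172.31.255.255)
  192.168.0.0/16 (192.168.0.0 - 192.168.255.255)
Private (in 192.168.0.0/16)


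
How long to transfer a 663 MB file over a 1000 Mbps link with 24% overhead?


Effective throughput = 1000 * (1 - 24/100) = 760 Mbps
File size in Mb = 663 * 8 = 5304 Mb
Time = 5304 / 760
Time = 6.9789 seconds


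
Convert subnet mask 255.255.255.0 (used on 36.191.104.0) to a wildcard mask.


Subnet mask: 255.255.255.0
Wildcard = 255.255.255.255 - subnet mask
255 - 255 = 0
255 - 255 = 0
255 - 255 = 0
255 - 0 = 255
Wildcard: 0.0.0.255


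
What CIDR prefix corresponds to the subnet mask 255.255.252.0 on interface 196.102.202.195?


Binary: 11111111.11111111.11111100.00000000
Count leading 1s
Prefix: /22


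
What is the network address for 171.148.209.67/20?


IP:   10101011.10010100.11010001.01000011
Mask: 11111111.11111111.11110000.00000000
AND operation:
Net:  10101011.10010100.11010000.00000000
Network: 171.148.208.0/20


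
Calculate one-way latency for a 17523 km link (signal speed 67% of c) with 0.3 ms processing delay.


Speed = 0.67 * 3e5 km/s = 201000 km/s
Propagation delay = 17523 / 201000 = 0.0872 s = 87.1791 ms
Processing delay = 0.3 ms
Total one-way latency = 87.4791 ms


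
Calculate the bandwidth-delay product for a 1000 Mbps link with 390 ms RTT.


BDP = bandwidth * RTT
= 1000 Mbps * 390 ms
= 1000 * 1e6 * 390 / 1000 bits
= 390000000 bits
= 48750000 bytes
= 47607.4219 KB
BDP = 390000000 bits (48750000 bytes)


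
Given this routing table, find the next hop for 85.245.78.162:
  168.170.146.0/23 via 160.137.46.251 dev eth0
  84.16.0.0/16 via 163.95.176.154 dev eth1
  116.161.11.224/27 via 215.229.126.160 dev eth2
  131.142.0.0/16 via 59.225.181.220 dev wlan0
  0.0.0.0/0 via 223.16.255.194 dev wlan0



Longest prefix match for 85.245.78.162:
  /23 168.170.146.0: no
  /16 84.16.0.0: no
  /27 116.161.11.224: no
  /16 131.142.0.0: no
  /0 0.0.0.0: MATCH
Selected: next-hop 223.16.255.194 via wlan0 (matched /0)


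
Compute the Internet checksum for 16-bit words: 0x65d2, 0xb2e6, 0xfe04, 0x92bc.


Sum all words (with carry folding):
+ 0x65d2 = 0x65d2
+ 0xb2e6 = 0x18b9
+ 0xfe04 = 0x16be
+ 0x92bc = 0xa97a
One's complement: ~0xa97a
Checksum = 0x5685


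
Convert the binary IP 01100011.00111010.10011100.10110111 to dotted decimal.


01100011 = 99
00111010 = 58
10011100 = 156
10110111 = 183
IP: 99.58.156.183


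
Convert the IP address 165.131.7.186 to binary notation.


165 = 10100101
131 = 10000011
7 = 00000111
186 = 10111010
Binary: 10100101.10000011.00000111.10111010


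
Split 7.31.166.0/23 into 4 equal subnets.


New prefix = 23 + 2 = 25
Each subnet has 128 addresses
  7.31.166.0/25
  7.31.166.128/25
  7.31.167.0/25
  7.31.167.128/25
Subnets: 7.31.166.0/25, 7.31.166.128/25, 7.31.167.0/25, 7.31.167.128/25


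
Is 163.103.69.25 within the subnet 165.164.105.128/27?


Subnet network: 165.164.105.128
Test IP AND mask: 163.103.69.0
No, 163.103.69.25 is not in 165.164.105.128/27


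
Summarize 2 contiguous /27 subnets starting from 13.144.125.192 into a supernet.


Original prefix: /27
Number of subnets: 2 = 2^1
New prefix = 27 - 1 = 26
Supernet: 13.144.125.192/26


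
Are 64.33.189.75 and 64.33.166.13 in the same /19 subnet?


Mask: 255.255.224.0
64.33.189.75 AND mask = 64.33.160.0
64.33.166.13 AND mask = 64.33.160.0
Yes, same subnet (64.33.160.0)


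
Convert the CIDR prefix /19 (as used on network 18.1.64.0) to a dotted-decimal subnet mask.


/19 means 19 network bits, 13 host bits
Binary: 11111111111111111110000000000000
Mask: 255.255.224.0


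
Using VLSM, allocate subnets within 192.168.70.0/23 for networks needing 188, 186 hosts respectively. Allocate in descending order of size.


188 hosts -> /24 (254 usable): 192.168.70.0/24
186 hosts -> /24 (254 usable): 192.168.71.0/24
Allocation: 192.168.70.0/24 (188 hosts, 254 usable); 192.168.71.0/24 (186 hosts, 254 usable)


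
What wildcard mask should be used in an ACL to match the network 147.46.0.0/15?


Subnet mask: 255.254.0.0
Wildcard = 255.255.255.255 - subnet mask
255 - 255 = 0
255 - 254 = 1
255 - 0 = 255
255 - 0 = 255
Wildcard: 0.1.255.255


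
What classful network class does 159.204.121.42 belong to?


First octet: 159
Binary: 10011111
10xxxxxx -> Class B (128-191)
Class B, default mask 255.255.0.0 (/16)


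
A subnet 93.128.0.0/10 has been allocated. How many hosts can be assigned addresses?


Host bits = 32 - 10 = 22
Total addresses = 2^22 = 4194304
Usable = total - 2 (network and broadcast)
Usable hosts: 4194302


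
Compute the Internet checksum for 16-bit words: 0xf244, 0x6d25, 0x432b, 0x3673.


Sum all words (with carry folding):
+ 0xf244 = 0xf244
+ 0x6d25 = 0x5f6a
+ 0x432b = 0xa295
+ 0x3673 = 0xd908
One's complement: ~0xd908
Checksum = 0x26f7


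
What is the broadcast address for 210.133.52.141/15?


Network: 210.132.0.0/15
Host bits = 17
Set all host bits to 1:
Broadcast: 210.133.255.255


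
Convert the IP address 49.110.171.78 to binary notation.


49 = 00110001
110 = 01101110
171 = 10101011
78 = 01001110
Binary: 00110001.01101110.10101011.01001110


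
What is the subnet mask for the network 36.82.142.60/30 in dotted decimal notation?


/30 means 30 network bits, 2 host bits
Binary: 11111111111111111111111111111100
Mask: 255.255.255.252


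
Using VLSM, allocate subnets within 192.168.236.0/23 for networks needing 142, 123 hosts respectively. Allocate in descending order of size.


142 hosts -> /24 (254 usable): 192.168.236.0/24
123 hosts -> /25 (126 usable): 192.168.237.0/25
Allocation: 192.168.236.0/24 (142 hosts, 254 usable); 192.168.237.0/25 (123 hosts, 126 usable)


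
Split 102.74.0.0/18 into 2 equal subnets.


New prefix = 18 + 1 = 19
Each subnet has 8192 addresses
  102.74.0.0/19
  102.74.32.0/19
Subnets: 102.74.0.0/19, 102.74.32.0/19


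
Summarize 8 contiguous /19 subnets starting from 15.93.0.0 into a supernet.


Original prefix: /19
Number of subnets: 8 = 2^3
New prefix = 19 - 3 = 16
Supernet: 15.93.0.0/16


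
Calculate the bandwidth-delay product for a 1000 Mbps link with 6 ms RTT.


BDP = bandwidth * RTT
= 1000 Mbps * 6 ms
= 1000 * 1e6 * 6 / 1000 bits
= 6000000 bits
= 750000 bytes
= 732.4219 KB
BDP = 6000000 bits (750000 bytes)


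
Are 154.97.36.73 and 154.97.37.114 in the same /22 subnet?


Mask: 255.255.252.0
154.97.36.73 AND mask = 154.97.36.0
154.97.37.114 AND mask = 154.97.36.0
Yes, same subnet (154.97.36.0)


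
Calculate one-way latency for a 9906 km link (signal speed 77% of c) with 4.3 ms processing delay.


Speed = 0.77 * 3e5 km/s = 231000 km/s
Propagation delay = 9906 / 231000 = 0.0429 s = 42.8831 ms
Processing delay = 4.3 ms
Total one-way latency = 47.1831 ms


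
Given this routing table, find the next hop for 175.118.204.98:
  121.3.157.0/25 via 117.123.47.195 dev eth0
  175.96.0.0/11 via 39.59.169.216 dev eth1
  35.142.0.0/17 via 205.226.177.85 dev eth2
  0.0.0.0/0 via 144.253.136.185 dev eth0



Longest prefix match for 175.118.204.98:
  /25 121.3.157.0: no
  /11 175.96.0.0: MATCH
  /17 35.142.0.0: no
  /0 0.0.0.0: MATCH
Selected: next-hop 39.59.169.216 via eth1 (matched /11)


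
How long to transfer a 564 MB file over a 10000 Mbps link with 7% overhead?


Effective throughput = 10000 * (1 - 7/100) = 9300 Mbps
File size in Mb = 564 * 8 = 4512 Mb
Time = 4512 / 9300
Time = 0.4852 seconds


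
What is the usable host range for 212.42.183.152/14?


Network: 212.40.0.0
Broadcast: 212.43.255.255
First usable = network + 1
Last usable = broadcast - 1
Range: 212.40.0.1 to 212.43.255.254


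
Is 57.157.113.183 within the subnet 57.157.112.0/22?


Subnet network: 57.157.112.0
Test IP AND mask: 57.157.112.0
Yes, 57.157.113.183 is in 57.157.112.0/22


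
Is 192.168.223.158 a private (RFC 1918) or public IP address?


RFC 1918 private ranges:
  10.0.0.0/8 (10.0.0.0 - 10.255.255.255)
  172.16.0.0/12 (172.16.0.0 - 172.31.255.255)
  192.168.0.0/16 (192.168.0.0 - 192.168.255.255)
Private (in 192.168.0.0/16)


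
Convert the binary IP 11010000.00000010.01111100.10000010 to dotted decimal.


11010000 = 208
00000010 = 2
01111100 = 124
10000010 = 130
IP: 208.2.124.130


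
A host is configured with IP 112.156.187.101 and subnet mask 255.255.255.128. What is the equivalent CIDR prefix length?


Binary: 11111111.11111111.11111111.10000000
Count leading 1s
Prefix: /25


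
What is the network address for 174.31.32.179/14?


IP:   10101110.00011111.00100000.10110011
Mask: 11111111.11111100.00000000.00000000
AND operation:
Net:  10101110.00011100.00000000.00000000
Network: 174.28.0.0/14


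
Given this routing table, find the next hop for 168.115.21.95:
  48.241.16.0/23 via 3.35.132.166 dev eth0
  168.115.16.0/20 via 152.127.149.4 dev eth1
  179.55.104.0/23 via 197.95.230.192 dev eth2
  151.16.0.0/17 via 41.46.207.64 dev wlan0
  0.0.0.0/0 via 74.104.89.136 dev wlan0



Longest prefix match for 168.115.21.95:
  /23 48.241.16.0: no
  /20 168.115.16.0: MATCH
  /23 179.55.104.0: no
  /17 151.16.0.0: no
  /0 0.0.0.0: MATCH
Selected: next-hop 152.127.149.4 via eth1 (matched /20)


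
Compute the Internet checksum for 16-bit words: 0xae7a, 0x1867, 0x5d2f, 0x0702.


Sum all words (with carry folding):
+ 0xae7a = 0xae7a
+ 0x1867 = 0xc6e1
+ 0x5d2f = 0x2411
+ 0x0702 = 0x2b13
One's complement: ~0x2b13
Checksum = 0xd4ec


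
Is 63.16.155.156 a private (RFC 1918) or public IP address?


RFC 1918 private ranges:
  10.0.0.0/8 (10.0.0.0 - 10.255.255.255)
  172.16.0.0/12 (172.16.0.0 - 172.31.255.255)
  192.168.0.0/16 (192.168.0.0 - 192.168.255.255)
Public (not in any RFC 1918 range)


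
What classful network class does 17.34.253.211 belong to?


First octet: 17
Binary: 00010001
0xxxxxxx -> Class A (1-126)
Class A, default mask 255.0.0.0 (/8)


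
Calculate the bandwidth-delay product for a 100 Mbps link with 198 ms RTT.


BDP = bandwidth * RTT
= 100 Mbps * 198 ms
= 100 * 1e6 * 198 / 1000 bits
= 19800000 bits
= 2475000 bytes
= 2416.9922 KB
BDP = 19800000 bits (2475000 bytes)


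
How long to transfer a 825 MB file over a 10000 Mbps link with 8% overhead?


Effective throughput = 10000 * (1 - 8/100) = 9200 Mbps
File size in Mb = 825 * 8 = 6600 Mb
Time = 6600 / 9200
Time = 0.7174 seconds


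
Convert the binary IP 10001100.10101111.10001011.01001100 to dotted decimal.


10001100 = 140
10101111 = 175
10001011 = 139
01001100 = 76
IP: 140.175.139.76


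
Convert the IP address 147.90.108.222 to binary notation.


147 = 10010011
90 = 01011010
108 = 01101100
222 = 11011110
Binary: 10010011.01011010.01101100.11011110


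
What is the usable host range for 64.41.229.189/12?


Network: 64.32.0.0
Broadcast: 64.47.255.255
First usable = network + 1
Last usable = broadcast - 1
Range: 64.32.0.1 to 64.47.255.254


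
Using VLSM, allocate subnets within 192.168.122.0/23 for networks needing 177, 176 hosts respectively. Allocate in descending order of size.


177 hosts -> /24 (254 usable): 192.168.122.0/24
176 hosts -> /24 (254 usable): 192.168.123.0/24
Allocation: 192.168.122.0/24 (177 hosts, 254 usable); 192.168.123.0/24 (176 hosts, 254 usable)


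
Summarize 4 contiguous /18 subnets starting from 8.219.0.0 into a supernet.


Original prefix: /18
Number of subnets: 4 = 2^2
New prefix = 18 - 2 = 16
Supernet: 8.219.0.0/16


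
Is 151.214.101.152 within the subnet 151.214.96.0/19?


Subnet network: 151.214.96.0
Test IP AND mask: 151.214.96.0
Yes, 151.214.101.152 is in 151.214.96.0/19


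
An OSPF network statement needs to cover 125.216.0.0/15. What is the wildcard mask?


Subnet mask: 255.254.0.0
Wildcard = 255.255.255.255 - subnet mask
255 - 255 = 0
255 - 254 = 1
255 - 0 = 255
255 - 0 = 255
Wildcard: 0.1.255.255


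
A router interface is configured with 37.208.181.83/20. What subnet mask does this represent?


/20 means 20 network bits, 12 host bits
Binary: 11111111111111111111000000000000
Mask: 255.255.240.0


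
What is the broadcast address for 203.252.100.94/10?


Network: 203.192.0.0/10
Host bits = 22
Set all host bits to 1:
Broadcast: 203.255.255.255


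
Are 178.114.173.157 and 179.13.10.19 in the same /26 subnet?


Mask: 255.255.255.192
178.114.173.157 AND mask = 178.114.173.128
179.13.10.19 AND mask = 179.13.10.0
No, different subnets (178.114.173.128 vs 179.13.10.0)


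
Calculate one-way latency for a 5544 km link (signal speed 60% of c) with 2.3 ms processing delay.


Speed = 0.6 * 3e5 km/s = 180000 km/s
Propagation delay = 5544 / 180000 = 0.0308 s = 30.8 ms
Processing delay = 2.3 ms
Total one-way latency = 33.1 ms


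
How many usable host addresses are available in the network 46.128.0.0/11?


Host bits = 32 - 11 = 21
Total addresses = 2^21 = 2097152
Usable = total - 2 (network and broadcast)
Usable hosts: 2097150


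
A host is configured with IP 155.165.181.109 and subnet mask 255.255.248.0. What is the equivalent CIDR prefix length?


Binary: 11111111.11111111.11111000.00000000
Count leading 1s
Prefix: /21


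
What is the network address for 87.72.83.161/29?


IP:   01010111.01001000.01010011.10100001
Mask: 11111111.11111111.11111111.11111000
AND operation:
Net:  01010111.01001000.01010011.10100000
Network: 87.72.83.160/29


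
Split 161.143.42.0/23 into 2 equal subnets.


New prefix = 23 + 1 = 24
Each subnet has 256 addresses
  161.143.42.0/24
  161.143.43.0/24
Subnets: 161.143.42.0/24, 161.143.43.0/24


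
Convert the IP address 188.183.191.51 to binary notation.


188 = 10111100
183 = 10110111
191 = 10111111
51 = 00110011
Binary: 10111100.10110111.10111111.00110011


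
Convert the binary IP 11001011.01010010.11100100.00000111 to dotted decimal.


11001011 = 203
01010010 = 82
11100100 = 228
00000111 = 7
IP: 203.82.228.7


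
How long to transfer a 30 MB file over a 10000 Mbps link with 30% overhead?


Effective throughput = 10000 * (1 - 30/100) = 7000 Mbps
File size in Mb = 30 * 8 = 240 Mb
Time = 240 / 7000
Time = 0.0343 seconds


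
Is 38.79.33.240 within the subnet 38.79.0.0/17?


Subnet network: 38.79.0.0
Test IP AND mask: 38.79.0.0
Yes, 38.79.33.240 is in 38.79.0.0/17


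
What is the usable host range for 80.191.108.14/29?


Network: 80.191.108.8
Broadcast: 80.191.108.15
First usable = network + 1
Last usable = broadcast - 1
Range: 80.191.108.9 to 80.191.108.14


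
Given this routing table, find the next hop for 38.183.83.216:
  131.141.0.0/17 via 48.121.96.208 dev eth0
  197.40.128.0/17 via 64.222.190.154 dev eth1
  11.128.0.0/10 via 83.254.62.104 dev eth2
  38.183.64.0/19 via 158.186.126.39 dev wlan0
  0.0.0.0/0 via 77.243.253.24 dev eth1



Longest prefix match for 38.183.83.216:
  /17 131.141.0.0: no
  /17 197.40.128.0: no
  /10 11.128.0.0: no
  /19 38.183.64.0: MATCH
  /0 0.0.0.0: MATCH
Selected: next-hop 158.186.126.39 via wlan0 (matched /19)


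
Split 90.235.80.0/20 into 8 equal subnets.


New prefix = 20 + 3 = 23
Each subnet has 512 addresses
  90.235.80.0/23
  90.235.82.0/23
  90.235.84.0/23
  90.235.86.0/23
  90.235.88.0/23
  90.235.90.0/23
  90.235.92.0/23
  90.235.94.0/23
Subnets: 90.235.80.0/23, 90.235.82.0/23, 90.235.84.0/23, 90.235.86.0/23, 90.235.88.0/23, 90.235.90.0/23, 90.235.92.0/23, 90.235.94.0/23


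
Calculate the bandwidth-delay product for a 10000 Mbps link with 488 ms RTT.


BDP = bandwidth * RTT
= 10000 Mbps * 488 ms
= 10000 * 1e6 * 488 / 1000 bits
= 4880000000 bits
= 610000000 bytes
= 595703.125 KB
BDP = 4880000000 bits (610000000 bytes)


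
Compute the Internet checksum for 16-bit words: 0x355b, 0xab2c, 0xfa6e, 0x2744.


Sum all words (with carry folding):
+ 0x355b = 0x355b
+ 0xab2c = 0xe087
+ 0xfa6e = 0xdaf6
+ 0x2744 = 0x023b
One's complement: ~0x023b
Checksum = 0xfdc4


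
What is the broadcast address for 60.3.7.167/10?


Network: 60.0.0.0/10
Host bits = 22
Set all host bits to 1:
Broadcast: 60.63.255.255


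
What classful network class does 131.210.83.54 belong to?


First octet: 131
Binary: 10000011
10xxxxxx -> Class B (128-191)
Class B, default mask 255.255.0.0 (/16)


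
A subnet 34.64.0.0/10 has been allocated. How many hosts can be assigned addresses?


Host bits = 32 - 10 = 22
Total addresses = 2^22 = 4194304
Usable = total - 2 (network and broadcast)
Usable hosts: 4194302


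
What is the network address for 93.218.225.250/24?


IP:   01011101.11011010.11100001.11111010
Mask: 11111111.11111111.11111111.00000000
AND operation:
Net:  01011101.11011010.11100001.00000000
Network: 93.218.225.0/24


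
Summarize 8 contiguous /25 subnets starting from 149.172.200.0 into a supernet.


Original prefix: /25
Number of subnets: 8 = 2^3
New prefix = 25 - 3 = 22
Supernet: 149.172.200.0/22


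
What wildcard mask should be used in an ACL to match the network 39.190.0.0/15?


Subnet mask: 255.254.0.0
Wildcard = 255.255.255.255 - subnet mask
255 - 255 = 0
255 - 254 = 1
255 - 0 = 255
255 - 0 = 255
Wildcard: 0.1.255.255


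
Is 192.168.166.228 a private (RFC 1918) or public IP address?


RFC 1918 private ranges:
  10.0.0.0/8 (10.0.0.0 - 10.255.255.255)
  172.16.0.0/12 (172.16.0.0 - 172.31.255.255)
  192.168.0.0/16 (192.168.0.0 - 192.168.255.255)
Private (in 192.168.0.0/16)


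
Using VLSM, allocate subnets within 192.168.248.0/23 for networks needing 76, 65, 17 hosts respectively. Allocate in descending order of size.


76 hosts -> /25 (126 usable): 192.168.248.0/25
65 hosts -> /25 (126 usable): 192.168.248.128/25
17 hosts -> /27 (30 usable): 192.168.249.0/27
Allocation: 192.168.248.0/25 (76 hosts, 126 usable); 192.168.248.128/25 (65 hosts, 126 usable); 192.168.249.0/27 (17 hosts, 30 usable)


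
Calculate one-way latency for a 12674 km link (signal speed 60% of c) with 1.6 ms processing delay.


Speed = 0.6 * 3e5 km/s = 180000 km/s
Propagation delay = 12674 / 180000 = 0.0704 s = 70.4111 ms
Processing delay = 1.6 ms
Total one-way latency = 72.0111 ms


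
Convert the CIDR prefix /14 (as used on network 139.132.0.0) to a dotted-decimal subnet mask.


/14 means 14 network bits, 18 host bits
Binary: 11111111111111000000000000000000
Mask: 255.252.0.0


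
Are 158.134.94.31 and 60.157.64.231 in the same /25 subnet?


Mask: 255.255.255.128
158.134.94.31 AND mask = 158.134.94.0
60.157.64.231 AND mask = 60.157.64.128
No, different subnets (158.134.94.0 vs 60.157.64.128)


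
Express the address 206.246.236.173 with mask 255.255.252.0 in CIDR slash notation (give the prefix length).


Binary: 11111111.11111111.11111100.00000000
Count leading 1s
Prefix: /22


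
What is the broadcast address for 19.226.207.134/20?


Network: 19.226.192.0/20
Host bits = 12
Set all host bits to 1:
Broadcast: 19.226.207.255


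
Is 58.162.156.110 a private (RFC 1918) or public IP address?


RFC 1918 private ranges:
  10.0.0.0/8 (10.0.0.0 - 10.255.255.255)
  172.16.0.0/12 (172.16.0.0 - 172.31.255.255)
  192.168.0.0/16 (192.168.0.0 - 192.168.255.255)
Public (not in any RFC 1918 range)


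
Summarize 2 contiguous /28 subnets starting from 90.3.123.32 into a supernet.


Original prefix: /28
Number of subnets: 2 = 2^1
New prefix = 28 - 1 = 27
Supernet: 90.3.123.32/27


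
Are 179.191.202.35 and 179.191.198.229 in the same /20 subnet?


Mask: 255.255.240.0
179.191.202.35 AND mask = 179.191.192.0
179.191.198.229 AND mask = 179.191.192.0
Yes, same subnet (179.191.192.0)


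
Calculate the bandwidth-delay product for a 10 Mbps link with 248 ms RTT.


BDP = bandwidth * RTT
= 10 Mbps * 248 ms
= 10 * 1e6 * 248 / 1000 bits
= 2480000 bits
= 310000 bytes
= 302.7344 KB
BDP = 2480000 bits (310000 bytes)


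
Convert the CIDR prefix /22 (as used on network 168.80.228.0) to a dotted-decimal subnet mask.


/22 means 22 network bits, 10 host bits
Binary: 11111111111111111111110000000000
Mask: 255.255.252.0


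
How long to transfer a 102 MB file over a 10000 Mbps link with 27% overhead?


Effective throughput = 10000 * (1 - 27/100) = 7300 Mbps
File size in Mb = 102 * 8 = 816 Mb
Time = 816 / 7300
Time = 0.1118 seconds


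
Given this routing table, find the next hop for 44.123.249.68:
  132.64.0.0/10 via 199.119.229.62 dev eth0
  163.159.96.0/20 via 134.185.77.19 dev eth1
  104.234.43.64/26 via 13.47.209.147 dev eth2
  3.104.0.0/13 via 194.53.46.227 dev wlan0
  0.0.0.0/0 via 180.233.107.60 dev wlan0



Longest prefix match for 44.123.249.68:
  /10 132.64.0.0: no
  /20 163.159.96.0: no
  /26 104.234.43.64: no
  /13 3.104.0.0: no
  /0 0.0.0.0: MATCH
Selected: next-hop 180.233.107.60 via wlan0 (matched /0)


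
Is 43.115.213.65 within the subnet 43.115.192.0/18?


Subnet network: 43.115.192.0
Test IP AND mask: 43.115.192.0
Yes, 43.115.213.65 is in 43.115.192.0/18


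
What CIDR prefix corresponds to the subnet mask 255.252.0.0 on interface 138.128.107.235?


Binary: 11111111.11111100.00000000.00000000
Count leading 1s
Prefix: /14


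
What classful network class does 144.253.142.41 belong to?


First octet: 144
Binary: 10010000
10xxxxxx -> Class B (128-191)
Class B, default mask 255.255.0.0 (/16)


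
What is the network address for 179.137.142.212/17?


IP:   10110011.10001001.10001110.11010100
Mask: 11111111.11111111.10000000.00000000
AND operation:
Net:  10110011.10001001.10000000.00000000
Network: 179.137.128.0/17


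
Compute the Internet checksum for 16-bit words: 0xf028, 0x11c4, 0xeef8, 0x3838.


Sum all words (with carry folding):
+ 0xf028 = 0xf028
+ 0x11c4 = 0x01ed
+ 0xeef8 = 0xf0e5
+ 0x3838 = 0x291e
One's complement: ~0x291e
Checksum = 0xd6e1


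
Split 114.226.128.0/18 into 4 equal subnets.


New prefix = 18 + 2 = 20
Each subnet has 4096 addresses
  114.226.128.0/20
  114.226.144.0/20
  114.226.160.0/20
  114.226.176.0/20
Subnets: 114.226.128.0/20, 114.226.144.0/20, 114.226.160.0/20, 114.226.176.0/20


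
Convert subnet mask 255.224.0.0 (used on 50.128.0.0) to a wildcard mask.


Subnet mask: 255.224.0.0
Wildcard = 255.255.255.255 - subnet mask
255 - 255 = 0
255 - 224 = 31
255 - 0 = 255
255 - 0 = 255
Wildcard: 0.31.255.255


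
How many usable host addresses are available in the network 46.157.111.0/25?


Host bits = 32 - 25 = 7
Total addresses = 2^7 = 128
Usable = total - 2 (network and broadcast)
Usable hosts: 126


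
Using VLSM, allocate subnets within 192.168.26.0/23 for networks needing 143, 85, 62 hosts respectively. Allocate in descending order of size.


143 hosts -> /24 (254 usable): 192.168.26.0/24
85 hosts -> /25 (126 usable): 192.168.27.0/25
62 hosts -> /26 (62 usable): 192.168.27.128/26
Allocation: 192.168.26.0/24 (143 hosts, 254 usable); 192.168.27.0/25 (85 hosts, 126 usable); 192.168.27.128/26 (62 hosts, 62 usable)


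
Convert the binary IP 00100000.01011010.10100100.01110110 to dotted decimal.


00100000 = 32
01011010 = 90
10100100 = 164
01110110 = 118
IP: 32.90.164.118


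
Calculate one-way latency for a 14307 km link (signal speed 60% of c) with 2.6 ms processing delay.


Speed = 0.6 * 3e5 km/s = 180000 km/s
Propagation delay = 14307 / 180000 = 0.0795 s = 79.4833 ms
Processing delay = 2.6 ms
Total one-way latency = 82.0833 ms


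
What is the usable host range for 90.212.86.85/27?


Network: 90.212.86.64
Broadcast: 90.212.86.95
First usable = network + 1
Last usable = broadcast - 1
Range: 90.212.86.65 to 90.212.86.94


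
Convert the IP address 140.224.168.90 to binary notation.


140 = 10001100
224 = 11100000
168 = 10101000
90 = 01011010
Binary: 10001100.11100000.10101000.01011010


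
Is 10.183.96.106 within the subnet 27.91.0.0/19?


Subnet network: 27.91.0.0
Test IP AND mask: 10.183.96.0
No, 10.183.96.106 is not in 27.91.0.0/19


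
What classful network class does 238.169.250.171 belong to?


First octet: 238
Binary: 11101110
1110xxxx -> Class D (224-239)
Class D (multicast), default mask N/A


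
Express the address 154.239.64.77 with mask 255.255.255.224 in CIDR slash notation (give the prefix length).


Binary: 11111111.11111111.11111111.11100000
Count leading 1s
Prefix: /27


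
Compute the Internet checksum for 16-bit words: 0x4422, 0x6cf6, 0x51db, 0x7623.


Sum all words (with carry folding):
+ 0x4422 = 0x4422
+ 0x6cf6 = 0xb118
+ 0x51db = 0x02f4
+ 0x7623 = 0x7917
One's complement: ~0x7917
Checksum = 0x86e8


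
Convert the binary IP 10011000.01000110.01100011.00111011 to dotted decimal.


10011000 = 152
01000110 = 70
01100011 = 99
00111011 = 59
IP: 152.70.99.59


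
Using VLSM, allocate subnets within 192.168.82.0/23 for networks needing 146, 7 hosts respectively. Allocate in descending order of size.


146 hosts -> /24 (254 usable): 192.168.82.0/24
7 hosts -> /28 (14 usable): 192.168.83.0/28
Allocation: 192.168.82.0/24 (146 hosts, 254 usable); 192.168.83.0/28 (7 hosts, 14 usable)


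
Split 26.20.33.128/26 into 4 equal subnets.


New prefix = 26 + 2 = 28
Each subnet has 16 addresses
  26.20.33.128/28
  26.20.33.144/28
  26.20.33.160/28
  26.20.33.176/28
Subnets: 26.20.33.128/28, 26.20.33.144/28, 26.20.33.160/28, 26.20.33.176/28


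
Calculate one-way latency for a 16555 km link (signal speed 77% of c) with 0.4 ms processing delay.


Speed = 0.77 * 3e5 km/s = 231000 km/s
Propagation delay = 16555 / 231000 = 0.0717 s = 71.6667 ms
Processing delay = 0.4 ms
Total one-way latency = 72.0667 ms


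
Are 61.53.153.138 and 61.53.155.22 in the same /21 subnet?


Mask: 255.255.248.0
61.53.153.138 AND mask = 61.53.152.0
61.53.155.22 AND mask = 61.53.152.0
Yes, same subnet (61.53.152.0)


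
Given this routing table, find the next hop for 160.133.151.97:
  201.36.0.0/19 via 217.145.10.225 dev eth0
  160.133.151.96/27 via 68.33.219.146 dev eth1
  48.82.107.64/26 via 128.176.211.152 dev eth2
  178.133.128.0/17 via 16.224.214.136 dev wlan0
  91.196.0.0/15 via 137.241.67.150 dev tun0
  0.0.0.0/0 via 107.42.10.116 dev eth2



Longest prefix match for 160.133.151.97:
  /19 201.36.0.0: no
  /27 160.133.151.96: MATCH
  /26 48.82.107.64: no
  /17 178.133.128.0: no
  /15 91.196.0.0: no
  /0 0.0.0.0: MATCH
Selected: next-hop 68.33.219.146 via eth1 (matched /27)


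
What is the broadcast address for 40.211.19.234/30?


Network: 40.211.19.232/30
Host bits = 2
Set all host bits to 1:
Broadcast: 40.211.19.235


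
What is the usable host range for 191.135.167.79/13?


Network: 191.128.0.0
Broadcast: 191.135.255.255
First usable = network + 1
Last usable = broadcast - 1
Range: 191.128.0.1 to 191.135.255.254


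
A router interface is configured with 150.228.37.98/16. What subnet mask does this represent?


/16 means 16 network bits, 16 host bits
Binary: 11111111111111110000000000000000
Mask: 255.255.0.0


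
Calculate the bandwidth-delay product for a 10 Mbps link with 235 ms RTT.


BDP = bandwidth * RTT
= 10 Mbps * 235 ms
= 10 * 1e6 * 235 / 1000 bits
= 2350000 bits
= 293750 bytes
= 286.8652 KB
BDP = 2350000 bits (293750 bytes)


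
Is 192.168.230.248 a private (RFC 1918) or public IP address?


RFC 1918 private ranges:
  10.0.0.0/8 (10.0.0.0 - 10.255.255.255)
  172.16.0.0/12 (172.16.0.0 - 172.31.255.255)
  192.168.0.0/16 (192.168.0.0 - 192.168.255.255)
Private (in 192.168.0.0/16)


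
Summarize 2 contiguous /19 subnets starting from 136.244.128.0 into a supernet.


Original prefix: /19
Number of subnets: 2 = 2^1
New prefix = 19 - 1 = 18
Supernet: 136.244.128.0/18


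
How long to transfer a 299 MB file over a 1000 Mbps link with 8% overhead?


Effective throughput = 1000 * (1 - 8/100) = 920 Mbps
File size in Mb = 299 * 8 = 2392 Mb
Time = 2392 / 920
Time = 2.6 seconds


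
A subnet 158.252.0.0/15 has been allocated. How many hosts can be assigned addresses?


Host bits = 32 - 15 = 17
Total addresses = 2^17 = 131072
Usable = total - 2 (network and broadcast)
Usable hosts: 131070


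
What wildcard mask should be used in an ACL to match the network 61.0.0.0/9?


Subnet mask: 255.128.0.0
Wildcard = 255.255.255.255 - subnet mask
255 - 255 = 0
255 - 128 = 127
255 - 0 = 255
255 - 0 = 255
Wildcard: 0.127.255.255


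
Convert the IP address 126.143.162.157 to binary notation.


126 = 01111110
143 = 10001111
162 = 10100010
157 = 10011101
Binary: 01111110.10001111.10100010.10011101


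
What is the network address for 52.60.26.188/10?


IP:   00110100.00111100.00011010.10111100
Mask: 11111111.11000000.00000000.00000000
AND operation:
Net:  00110100.00000000.00000000.00000000
Network: 52.0.0.0/10


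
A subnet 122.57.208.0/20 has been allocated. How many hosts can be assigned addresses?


Host bits = 32 - 20 = 12
Total addresses = 2^12 = 4096
Usable = total - 2 (network and broadcast)
Usable hosts: 4094


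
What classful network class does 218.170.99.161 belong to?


First octet: 218
Binary: 11011010
110xxxxx -> Class C (192-223)
Class C, default mask 255.255.255.0 (/24)


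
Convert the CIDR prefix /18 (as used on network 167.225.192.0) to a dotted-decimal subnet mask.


/18 means 18 network bits, 14 host bits
Binary: 11111111111111111100000000000000
Mask: 255.255.192.0


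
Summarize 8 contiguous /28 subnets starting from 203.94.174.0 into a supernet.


Original prefix: /28
Number of subnets: 8 = 2^3
New prefix = 28 - 3 = 25
Supernet: 203.94.174.0/25


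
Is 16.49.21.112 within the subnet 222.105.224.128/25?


Subnet network: 222.105.224.128
Test IP AND mask: 16.49.21.0
No, 16.49.21.112 is not in 222.105.224.128/25


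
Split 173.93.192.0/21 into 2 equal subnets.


New prefix = 21 + 1 = 22
Each subnet has 1024 addresses
  173.93.192.0/22
  173.93.196.0/22
Subnets: 173.93.192.0/22, 173.93.196.0/22


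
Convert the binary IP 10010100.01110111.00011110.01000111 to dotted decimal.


10010100 = 148
01110111 = 119
00011110 = 30
01000111 = 71
IP: 148.119.30.71


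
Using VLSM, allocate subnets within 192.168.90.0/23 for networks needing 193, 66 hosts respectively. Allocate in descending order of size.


193 hosts -> /24 (254 usable): 192.168.90.0/24
66 hosts -> /25 (126 usable): 192.168.91.0/25
Allocation: 192.168.90.0/24 (193 hosts, 254 usable); 192.168.91.0/25 (66 hosts, 126 usable)


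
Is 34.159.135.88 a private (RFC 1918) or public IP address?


RFC 1918 private ranges:
  10.0.0.0/8 (10.0.0.0 - 10.255.255.255)
  172.16.0.0/12 (172.16.0.0 - 172.31.255.255)
  192.168.0.0/16 (192.168.0.0 - 192.168.255.255)
Public (not in any RFC 1918 range)


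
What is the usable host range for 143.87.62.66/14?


Network: 143.84.0.0
Broadcast: 143.87.255.255
First usable = network + 1
Last usable = broadcast - 1
Range: 143.84.0.1 to 143.87.255.254


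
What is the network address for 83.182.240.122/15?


IP:   01010011.10110110.11110000.01111010
Mask: 11111111.11111110.00000000.00000000
AND operation:
Net:  01010011.10110110.00000000.00000000
Network: 83.182.0.0/15


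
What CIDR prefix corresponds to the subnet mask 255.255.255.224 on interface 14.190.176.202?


Binary: 11111111.11111111.11111111.11100000
Count leading 1s
Prefix: /27


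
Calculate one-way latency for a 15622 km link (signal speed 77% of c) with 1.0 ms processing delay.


Speed = 0.77 * 3e5 km/s = 231000 km/s
Propagation delay = 15622 / 231000 = 0.0676 s = 67.6277 ms
Processing delay = 1.0 ms
Total one-way latency = 68.6277 ms


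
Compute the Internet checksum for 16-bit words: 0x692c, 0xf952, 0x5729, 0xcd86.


Sum all words (with carry folding):
+ 0x692c = 0x692c
+ 0xf952 = 0x627f
+ 0x5729 = 0xb9a8
+ 0xcd86 = 0x872f
One's complement: ~0x872f
Checksum = 0x78d0


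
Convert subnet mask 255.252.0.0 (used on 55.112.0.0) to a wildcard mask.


Subnet mask: 255.252.0.0
Wildcard = 255.255.255.255 - subnet mask
255 - 255 = 0
255 - 252 = 3
255 - 0 = 255
255 - 0 = 255
Wildcard: 0.3.255.255


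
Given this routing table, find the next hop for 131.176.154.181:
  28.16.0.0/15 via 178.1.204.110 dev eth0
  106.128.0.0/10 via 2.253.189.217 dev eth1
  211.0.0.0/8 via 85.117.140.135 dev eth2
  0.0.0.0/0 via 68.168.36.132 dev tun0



Longest prefix match for 131.176.154.181:
  /15 28.16.0.0: no
  /10 106.128.0.0: no
  /8 211.0.0.0: no
  /0 0.0.0.0: MATCH
Selected: next-hop 68.168.36.132 via tun0 (matched /0)


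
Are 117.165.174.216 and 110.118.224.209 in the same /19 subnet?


Mask: 255.255.224.0
117.165.174.216 AND mask = 117.165.160.0
110.118.224.209 AND mask = 110.118.224.0
No, different subnets (117.165.160.0 vs 110.118.224.0)


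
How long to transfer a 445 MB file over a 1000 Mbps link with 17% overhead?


Effective throughput = 1000 * (1 - 17/100) = 830 Mbps
File size in Mb = 445 * 8 = 3560 Mb
Time = 3560 / 830
Time = 4.2892 seconds


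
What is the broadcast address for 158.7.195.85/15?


Network: 158.6.0.0/15
Host bits = 17
Set all host bits to 1:
Broadcast: 158.7.255.255


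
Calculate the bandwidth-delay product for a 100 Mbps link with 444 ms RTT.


BDP = bandwidth * RTT
= 100 Mbps * 444 ms
= 100 * 1e6 * 444 / 1000 bits
= 44400000 bits
= 5550000 bytes
= 5419.9219 KB
BDP = 44400000 bits (5550000 bytes)


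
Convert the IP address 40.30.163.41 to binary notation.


40 = 00101000
30 = 00011110
163 = 10100011
41 = 00101001
Binary: 00101000.00011110.10100011.00101001


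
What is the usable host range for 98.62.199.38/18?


Network: 98.62.192.0
Broadcast: 98.62.255.255
First usable = network + 1
Last usable = broadcast - 1
Range: 98.62.192.1 to 98.62.255.254


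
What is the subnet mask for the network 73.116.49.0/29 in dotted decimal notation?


/29 means 29 network bits, 3 host bits
Binary: 11111111111111111111111111111000
Mask: 255.255.255.248


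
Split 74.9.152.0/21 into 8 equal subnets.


New prefix = 21 + 3 = 24
Each subnet has 256 addresses
  74.9.152.0/24
  74.9.153.0/24
  74.9.154.0/24
  74.9.155.0/24
  74.9.156.0/24
  74.9.157.0/24
  74.9.158.0/24
  74.9.159.0/24
Subnets: 74.9.152.0/24, 74.9.153.0/24, 74.9.154.0/24, 74.9.155.0/24, 74.9.156.0/24, 74.9.157.0/24, 74.9.158.0/24, 74.9.159.0/24


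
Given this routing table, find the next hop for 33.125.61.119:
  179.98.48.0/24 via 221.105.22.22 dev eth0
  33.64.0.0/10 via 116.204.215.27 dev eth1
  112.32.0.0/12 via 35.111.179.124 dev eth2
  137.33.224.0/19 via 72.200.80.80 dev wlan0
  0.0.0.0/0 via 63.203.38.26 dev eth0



Longest prefix match for 33.125.61.119:
  /24 179.98.48.0: no
  /10 33.64.0.0: MATCH
  /12 112.32.0.0: no
  /19 137.33.224.0: no
  /0 0.0.0.0: MATCH
Selected: next-hop 116.204.215.27 via eth1 (matched /10)


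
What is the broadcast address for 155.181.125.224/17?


Network: 155.181.0.0/17
Host bits = 15
Set all host bits to 1:
Broadcast: 155.181.127.255


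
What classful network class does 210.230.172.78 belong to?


First octet: 210
Binary: 11010010
110xxxxx -> Class C (192-223)
Class C, default mask 255.255.255.0 (/24)


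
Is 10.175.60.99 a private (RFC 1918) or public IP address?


RFC 1918 private ranges:
  10.0.0.0/8 (10.0.0.0 - 10.255.255.255)
  172.16.0.0/12 (172.16.0.0 - 172.31.255.255)
  192.168.0.0/16 (192.168.0.0 - 192.168.255.255)
Private (in 10.0.0.0/8)


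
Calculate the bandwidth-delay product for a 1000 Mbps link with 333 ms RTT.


BDP = bandwidth * RTT
= 1000 Mbps * 333 ms
= 1000 * 1e6 * 333 / 1000 bits
= 333000000 bits
= 41625000 bytes
= 40649.4141 KB
BDP = 333000000 bits (41625000 bytes)
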